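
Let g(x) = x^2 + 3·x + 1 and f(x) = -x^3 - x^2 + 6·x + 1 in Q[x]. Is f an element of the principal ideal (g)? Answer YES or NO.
In Q[x] the ideal (g) consists of all multiples of g, so f ∈ (g) iff g | f, i.e. iff the remainder of f on division by g is 0. Divide f by g (g is monic, so eliminate the leading term of the running remainder at each step):
  leading term -x^3: subtract (-x)·g(x) = -x^3 - 3·x^2 - x, leaving 2·x^2 + 7·x + 1
  leading term 2·x^2: subtract (2)·g(x) = 2·x^2 + 6·x + 2, leaving x - 1
The remainder r(x) = x - 1 ≠ 0 (and deg r < deg g), so g ∤ f, i.e. f ∉ (g).

Final answer: NO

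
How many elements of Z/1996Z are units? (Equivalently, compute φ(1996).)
Z/1996Z has φ(1996) = 996 units

An element a ∈ Z/1996Z is a unit iff gcd(a, 1996) = 1, so the number of units is φ(1996). φ is multiplicative, with φ(p^e) = p^e − p^(e−1). Factorise 1996 = 2^2 · 499. Then
  φ(1996) = (2^2 − 2^1) · (499 − 1) = 2 · 498 = 996.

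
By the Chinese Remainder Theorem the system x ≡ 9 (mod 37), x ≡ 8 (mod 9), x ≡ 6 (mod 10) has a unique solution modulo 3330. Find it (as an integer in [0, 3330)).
x ≡ 2636 (mod 3330); the representative in [0, 3330) is 2636

The moduli 37, 9, 10 are pairwise coprime, so by the CRT there is a unique solution mod 37·9·10 = 3330.
Solve by successive substitution. Start with x ≡ 9 (mod 37).
  Combine with x ≡ 8 (mod 9): write x = 9 + 37·t and require 9 + 37·t ≡ 8 (mod 9), i.e. 37·t ≡ 8 − 9 ≡ 8 (mod 9). Since 37^(−1) ≡ 1 (mod 9) (37 ≡ 1 (mod 9)), t ≡ 1·8 ≡ 8 (mod 9). So x ≡ 9 + 37·8 = 305 (mod 333).
  Combine with x ≡ 6 (mod 10): write x = 305 + 333·t and require 305 + 333·t ≡ 6 (mod 10), i.e. 333·t ≡ 6 − 305 ≡ 1 (mod 10). Since 333^(−1) ≡ 7 (mod 10) (333 ≡ 3 (mod 10)), t ≡ 7·1 ≡ 7 (mod 10). So x ≡ 305 + 333·7 = 2636 (mod 3330).
Unique solution in [0, 3330): x = 2636.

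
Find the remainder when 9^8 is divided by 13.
Use repeated squaring. Binary(8) = 1000. Walk through the bits of the exponent 8 left-to-right: at each bit after the leading one, square the running value, then multiply by 9 if the bit is 1 (always reducing mod 13):
  bit 1 = 1 (leading): start with 9.
  bit 2 = 0: square 9^2 = 81 ≡ 3 (mod 13).
  bit 3 = 0: square 3^2 = 9 (mod 13).
  bit 4 = 0: square 9^2 = 81 ≡ 3 (mod 13).
Final value: 9^8 ≡ 3 (mod 13).

Final answer: 3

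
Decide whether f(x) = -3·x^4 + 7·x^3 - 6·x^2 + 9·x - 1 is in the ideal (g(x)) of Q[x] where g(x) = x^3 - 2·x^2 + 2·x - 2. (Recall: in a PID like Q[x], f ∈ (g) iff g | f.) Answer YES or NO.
In Q[x] the ideal (g) consists of all multiples of g, so f ∈ (g) iff g | f, i.e. iff the remainder of f on division by g is 0. Divide f by g (g is monic, so eliminate the leading term of the running remainder at each step):
  leading term -3·x^4: subtract (-3·x)·g(x) = -3·x^4 + 6·x^3 - 6·x^2 + 6·x, leaving x^3 + 3·x - 1
  leading term x^3: subtract (1)·g(x) = x^3 - 2·x^2 + 2·x - 2, leaving 2·x^2 + x + 1
The remainder r(x) = 2·x^2 + x + 1 ≠ 0 (and deg r < deg g), so g ∤ f, i.e. f ∉ (g).

Final answer: NO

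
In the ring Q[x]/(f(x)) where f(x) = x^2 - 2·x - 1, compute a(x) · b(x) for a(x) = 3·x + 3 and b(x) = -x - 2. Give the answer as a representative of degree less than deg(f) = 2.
First multiply in Q[x] without reducing: a · b = -3·x^2 - 9·x - 6. Now divide by f(x) = x^2 - 2·x - 1, eliminating the leading term at each step:
  leading term -3·x^2: subtract (-3)·f(x) = -3·x^2 + 6·x + 3, leaving -15·x - 9
The degree is now < 2, so this is the remainder. Hence a · b ≡ -15·x - 9 in Q[x]/(f).

Final answer: a · b ≡ -15·x - 9 (mod f(x))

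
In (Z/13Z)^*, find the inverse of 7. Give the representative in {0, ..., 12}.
Apply the extended Euclidean algorithm to (13, 7), tracking rows (r, s, t) with s·13 + t·7 = r. Each division r_prev = q·r_cur + r_new produces the new row as (previous row) − q·(current row):
  row A: (13, 1, 0)   [1·13 + 0·7 = 13]
  row B: (7, 0, 1)   [0·13 + 1·7 = 7]
  13 = 1·7 + 6   → row C = row A − 1·row B = (6, 1, −1)   [check: 1·13 − 1·7 = 6]
  7 = 1·6 + 1   → row D = row B − 1·row C = (1, −1, 2)   [check: −1·13 + 2·7 = 1]
  6 = 6·1 + 0   → remainder 0, stop. gcd = 1 (last nonzero row D).
The gcd is 1, so 7 is invertible mod 13. The last nonzero row gives −1·13 + 2·7 = 1, so t = 2. So 7^(−1) ≡ 2 (mod 13). Verify: 7 · 2 = 14 ≡ 1 (mod 13). ✓

Final answer: 7^(−1) ≡ 2 (mod 13)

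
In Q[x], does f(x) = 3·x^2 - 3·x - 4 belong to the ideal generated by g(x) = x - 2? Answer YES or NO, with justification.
NO

In Q[x] the ideal (g) consists of all multiples of g, so f ∈ (g) iff g | f, i.e. iff the remainder of f on division by g is 0. Divide f by g (g is monic, so eliminate the leading term of the running remainder at each step):
  leading term 3·x^2: subtract (3·x)·g(x) = 3·x^2 - 6·x, leaving 3·x - 4
  leading term 3·x: subtract (3)·g(x) = 3·x - 6, leaving 2
The remainder r(x) = 2 ≠ 0 (and deg r < deg g), so g ∤ f, i.e. f ∉ (g).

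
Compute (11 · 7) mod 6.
5

Reduce the factors first: 11 ≡ 5, 7 ≡ 1 (mod 6), so 11 · 7 ≡ 5 · 1 (mod 6). 5 · 1 = 5. Dividing by 6: 5 = 0·6 + 5. So (11 · 7) mod 6 = 5.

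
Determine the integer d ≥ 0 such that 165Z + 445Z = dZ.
In the PID Z, (a, b) is generated by gcd(a, b). Compute gcd(445, 165) with the extended Euclidean algorithm, tracking rows (r, s, t) with s·445 + t·165 = r:
  row A: (445, 1, 0)   [1·445 + 0·165 = 445]
  row B: (165, 0, 1)   [0·445 + 1·165 = 165]
  445 = 2·165 + 115   → row C = row A − 2·row B = (115, 1, −2)   [check: 1·445 − 2·165 = 115]
  165 = 1·115 + 50   → row D = row B − 1·row C = (50, −1, 3)   [check: −1·445 + 3·165 = 50]
  115 = 2·50 + 15   → row E = row C − 2·row D = (15, 3, −8)   [check: 3·445 − 8·165 = 15]
  50 = 3·15 + 5   → row F = row D − 3·row E = (5, −10, 27)   [check: −10·445 + 27·165 = 5]
  15 = 3·5 + 0   → remainder 0, stop. gcd = 5 (last nonzero row F).
So gcd(165, 445) = 5, with Bézout identity −10·445 + 27·165 = 5. Containment (⊇): the Bézout identity exhibits 5 as an element of (165, 445), giving (5) ⊆ (165, 445). Containment (⊆): since 5 | 165 and 5 | 445 (165 = 5·33, 445 = 5·89), every Z-linear combination of 165 and 445 is divisible by 5, so (165, 445) ⊆ (5). Therefore (165, 445) = (5), d = 5.

Final answer: (165, 445) = (5); d = 5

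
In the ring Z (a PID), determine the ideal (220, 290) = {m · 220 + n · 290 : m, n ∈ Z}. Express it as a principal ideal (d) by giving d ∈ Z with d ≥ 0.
In the PID Z, (a, b) is generated by gcd(a, b). Compute gcd(290, 220) with the extended Euclidean algorithm, tracking rows (r, s, t) with s·290 + t·220 = r:
  row A: (290, 1, 0)   [1·290 + 0·220 = 290]
  row B: (220, 0, 1)   [0·290 + 1·220 = 220]
  290 = 1·220 + 70   → row C = row A − 1·row B = (70, 1, −1)   [check: 1·290 − 1·220 = 70]
  220 = 3·70 + 10   → row D = row B − 3·row C = (10, −3, 4)   [check: −3·290 + 4·220 = 10]
  70 = 7·10 + 0   → remainder 0, stop. gcd = 10 (last nonzero row D).
So gcd(220, 290) = 10, with Bézout identity −3·290 + 4·220 = 10. Containment (⊇): the Bézout identity exhibits 10 as an element of (220, 290), giving (10) ⊆ (220, 290). Containment (⊆): since 10 | 220 and 10 | 290 (220 = 10·22, 290 = 10·29), every Z-linear combination of 220 and 290 is divisible by 10, so (220, 290) ⊆ (10). Therefore (220, 290) = (10), d = 10.

Final answer: (220, 290) = (10); d = 10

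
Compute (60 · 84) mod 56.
Reduce the factors first: 60 ≡ 4, 84 ≡ 28 (mod 56), so 60 · 84 ≡ 4 · 28 (mod 56). 4 · 28 = 112. Dividing by 56: 112 = 2·56 + 0. So (60 · 84) mod 56 = 0.

Final answer: 0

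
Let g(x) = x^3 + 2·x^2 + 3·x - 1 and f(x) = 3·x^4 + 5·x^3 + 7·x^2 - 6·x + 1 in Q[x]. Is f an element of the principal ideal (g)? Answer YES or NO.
YES

In Q[x] the ideal (g) consists of all multiples of g, so f ∈ (g) iff g | f, i.e. iff the remainder of f on division by g is 0. Divide f by g (g is monic, so eliminate the leading term of the running remainder at each step):
  leading term 3·x^4: subtract (3·x)·g(x) = 3·x^4 + 6·x^3 + 9·x^2 - 3·x, leaving -x^3 - 2·x^2 - 3·x + 1
  leading term -x^3: subtract (-1)·g(x) = -x^3 - 2·x^2 - 3·x + 1, leaving 0
The remainder is 0, so f(x) = g(x) · h(x) with h(x) = 3·x - 1. Hence g | f, i.e. f ∈ (g).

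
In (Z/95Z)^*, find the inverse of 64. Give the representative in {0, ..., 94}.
64^(−1) ≡ 49 (mod 95)

Apply the extended Euclidean algorithm to (95, 64), tracking rows (r, s, t) with s·95 + t·64 = r. Each division r_prev = q·r_cur + r_new produces the new row as (previous row) − q·(current row):
  row A: (95, 1, 0)   [1·95 + 0·64 = 95]
  row B: (64, 0, 1)   [0·95 + 1·64 = 64]
  95 = 1·64 + 31   → row C = row A − 1·row B = (31, 1, −1)   [check: 1·95 − 1·64 = 31]
  64 = 2·31 + 2   → row D = row B − 2·row C = (2, −2, 3)   [check: −2·95 + 3·64 = 2]
  31 = 15·2 + 1   → row E = row C − 15·row D = (1, 31, −46)   [check: 31·95 − 46·64 = 1]
  2 = 2·1 + 0   → remainder 0, stop. gcd = 1 (last nonzero row E).
The gcd is 1, so 64 is invertible mod 95. The last nonzero row gives 31·95 − 46·64 = 1, so t = −46. So 64^(−1) ≡ −46 ≡ 49 (mod 95). Verify: 64 · 49 = 3136 ≡ 1 (mod 95). ✓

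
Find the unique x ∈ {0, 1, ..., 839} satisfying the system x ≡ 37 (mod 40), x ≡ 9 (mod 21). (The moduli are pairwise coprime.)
The moduli 40, 21 are pairwise coprime, so by the CRT there is a unique solution mod 40·21 = 840.
Solve by successive substitution. Start with x ≡ 37 (mod 40).
  Combine with x ≡ 9 (mod 21): write x = 37 + 40·t and require 37 + 40·t ≡ 9 (mod 21), i.e. 40·t ≡ 9 − 37 ≡ 14 (mod 21). Since 40^(−1) ≡ 10 (mod 21) (40 ≡ 19 (mod 21)), t ≡ 10·14 ≡ 14 (mod 21). So x ≡ 37 + 40·14 = 597 (mod 840).
Unique solution in [0, 840): x = 597.

Final answer: x ≡ 597 (mod 840); the representative in [0, 840) is 597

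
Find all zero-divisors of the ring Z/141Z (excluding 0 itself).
An element a ∈ Z/141Z (with a ≠ 0) is a zero-divisor iff gcd(a, 141) > 1 (because a is a unit precisely when gcd(a, n) = 1, and in Z/nZ every nonzero, non-unit element is a zero-divisor). Scan a = 1, ..., 140 and keep those with gcd(a, 141) > 1:
  gcd(3, 141) = 3, gcd(6, 141) = 3, gcd(9, 141) = 3, gcd(12, 141) = 3, gcd(15, 141) = 3, gcd(18, 141) = 3, gcd(21, 141) = 3, gcd(24, 141) = 3, gcd(27, 141) = 3, gcd(30, 141) = 3, gcd(33, 141) = 3, gcd(36, 141) = 3, gcd(39, 141) = 3, gcd(42, 141) = 3, gcd(45, 141) = 3, gcd(47, 141) = 47, gcd(48, 141) = 3, gcd(51, 141) = 3, gcd(54, 141) = 3, gcd(57, 141) = 3, gcd(60, 141) = 3, gcd(63, 141) = 3, gcd(66, 141) = 3, gcd(69, 141) = 3, gcd(72, 141) = 3, gcd(75, 141) = 3, gcd(78, 141) = 3, gcd(81, 141) = 3, gcd(84, 141) = 3, gcd(87, 141) = 3, gcd(90, 141) = 3, gcd(93, 141) = 3, gcd(94, 141) = 47, gcd(96, 141) = 3, gcd(99, 141) = 3, gcd(102, 141) = 3, gcd(105, 141) = 3, gcd(108, 141) = 3, gcd(111, 141) = 3, gcd(114, 141) = 3, gcd(117, 141) = 3, gcd(120, 141) = 3, gcd(123, 141) = 3, gcd(126, 141) = 3, gcd(129, 141) = 3, gcd(132, 141) = 3, gcd(135, 141) = 3, gcd(138, 141) = 3.
All other a ∈ {1, ..., 140} have gcd(a, 141) = 1 and are units. So the nonzero zero-divisors are exactly the 48 values of a appearing in this scan.

Final answer: nonzero zero-divisors of Z/141Z = {3, 6, 9, 12, 15, 18, 21, 24, 27, 30, 33, 36, 39, 42, 45, 47, 48, 51, 54, 57, 60, 63, 66, 69, 72, 75, 78, 81, 84, 87, 90, 93, 94, 96, 99, 102, 105, 108, 111, 114, 117, 120, 123, 126, 129, 132, 135, 138}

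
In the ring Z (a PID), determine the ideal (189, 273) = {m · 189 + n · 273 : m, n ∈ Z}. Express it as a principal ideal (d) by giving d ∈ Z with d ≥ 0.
(189, 273) = (21); d = 21

In the PID Z, (a, b) is generated by gcd(a, b). Compute gcd(273, 189) with the extended Euclidean algorithm, tracking rows (r, s, t) with s·273 + t·189 = r:
  row A: (273, 1, 0)   [1·273 + 0·189 = 273]
  row B: (189, 0, 1)   [0·273 + 1·189 = 189]
  273 = 1·189 + 84   → row C = row A − 1·row B = (84, 1, −1)   [check: 1·273 − 1·189 = 84]
  189 = 2·84 + 21   → row D = row B − 2·row C = (21, −2, 3)   [check: −2·273 + 3·189 = 21]
  84 = 4·21 + 0   → remainder 0, stop. gcd = 21 (last nonzero row D).
So gcd(189, 273) = 21, with Bézout identity −2·273 + 3·189 = 21. Containment (⊇): the Bézout identity exhibits 21 as an element of (189, 273), giving (21) ⊆ (189, 273). Containment (⊆): since 21 | 189 and 21 | 273 (189 = 21·9, 273 = 21·13), every Z-linear combination of 189 and 273 is divisible by 21, so (189, 273) ⊆ (21). Therefore (189, 273) = (21), d = 21.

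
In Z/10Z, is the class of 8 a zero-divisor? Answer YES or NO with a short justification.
YES

gcd(8, 10) = 2 > 1, so 8 is not a unit in Z/10Z. In Z/nZ every nonzero non-unit is a zero-divisor: explicitly, take b = 10/gcd = 5 ≠ 0 (mod 10); then 8·5 = 40 = 4·10, i.e. 8·5 ≡ 0 (mod 10). So 8 is a zero-divisor.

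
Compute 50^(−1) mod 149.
50^(−1) ≡ 3 (mod 149)

Apply the extended Euclidean algorithm to (149, 50), tracking rows (r, s, t) with s·149 + t·50 = r. Each division r_prev = q·r_cur + r_new produces the new row as (previous row) − q·(current row):
  row A: (149, 1, 0)   [1·149 + 0·50 = 149]
  row B: (50, 0, 1)   [0·149 + 1·50 = 50]
  149 = 2·50 + 49   → row C = row A − 2·row B = (49, 1, −2)   [check: 1·149 − 2·50 = 49]
  50 = 1·49 + 1   → row D = row B − 1·row C = (1, −1, 3)   [check: −1·149 + 3·50 = 1]
  49 = 49·1 + 0   → remainder 0, stop. gcd = 1 (last nonzero row D).
The gcd is 1, so 50 is invertible mod 149. The last nonzero row gives −1·149 + 3·50 = 1, so t = 3. So 50^(−1) ≡ 3 (mod 149). Verify: 50 · 3 = 150 ≡ 1 (mod 149). ✓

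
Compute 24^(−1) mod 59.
24^(−1) ≡ 32 (mod 59)

Apply the extended Euclidean algorithm to (59, 24), tracking rows (r, s, t) with s·59 + t·24 = r. Each division r_prev = q·r_cur + r_new produces the new row as (previous row) − q·(current row):
  row A: (59, 1, 0)   [1·59 + 0·24 = 59]
  row B: (24, 0, 1)   [0·59 + 1·24 = 24]
  59 = 2·24 + 11   → row C = row A − 2·row B = (11, 1, −2)   [check: 1·59 − 2·24 = 11]
  24 = 2·11 + 2   → row D = row B − 2·row C = (2, −2, 5)   [check: −2·59 + 5·24 = 2]
  11 = 5·2 + 1   → row E = row C − 5·row D = (1, 11, −27)   [check: 11·59 − 27·24 = 1]
  2 = 2·1 + 0   → remainder 0, stop. gcd = 1 (last nonzero row E).
The gcd is 1, so 24 is invertible mod 59. The last nonzero row gives 11·59 − 27·24 = 1, so t = −27. So 24^(−1) ≡ −27 ≡ 32 (mod 59). Verify: 24 · 32 = 768 ≡ 1 (mod 59). ✓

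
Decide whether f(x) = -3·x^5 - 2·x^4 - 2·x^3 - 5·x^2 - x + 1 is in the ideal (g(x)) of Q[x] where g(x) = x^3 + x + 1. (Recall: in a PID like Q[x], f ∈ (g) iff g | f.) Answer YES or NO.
YES

In Q[x] the ideal (g) consists of all multiples of g, so f ∈ (g) iff g | f, i.e. iff the remainder of f on division by g is 0. Divide f by g (g is monic, so eliminate the leading term of the running remainder at each step):
  leading term -3·x^5: subtract (-3·x^2)·g(x) = -3·x^5 - 3·x^3 - 3·x^2, leaving -2·x^4 + x^3 - 2·x^2 - x + 1
  leading term -2·x^4: subtract (-2·x)·g(x) = -2·x^4 - 2·x^2 - 2·x, leaving x^3 + x + 1
  leading term x^3: subtract (1)·g(x) = x^3 + x + 1, leaving 0
The remainder is 0, so f(x) = g(x) · h(x) with h(x) = -3·x^2 - 2·x + 1. Hence g | f, i.e. f ∈ (g).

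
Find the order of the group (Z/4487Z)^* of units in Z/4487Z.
(Z/4487Z)^* consists of the classes a with gcd(a, 4487) = 1, so its order is φ(4487). φ is multiplicative, with φ(p^e) = p^e − p^(e−1). Factorise 4487 = 7 · 641. Then
  φ(4487) = (7 − 1) · (641 − 1) = 6 · 640 = 3840.
Thus |(Z/4487Z)^*| = 3840.

Final answer: |(Z/4487Z)^*| = 3840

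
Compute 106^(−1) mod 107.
106^(−1) ≡ 106 (mod 107)

Apply the extended Euclidean algorithm to (107, 106), tracking rows (r, s, t) with s·107 + t·106 = r. Each division r_prev = q·r_cur + r_new produces the new row as (previous row) − q·(current row):
  row A: (107, 1, 0)   [1·107 + 0·106 = 107]
  row B: (106, 0, 1)   [0·107 + 1·106 = 106]
  107 = 1·106 + 1   → row C = row A − 1·row B = (1, 1, −1)   [check: 1·107 − 1·106 = 1]
  106 = 106·1 + 0   → remainder 0, stop. gcd = 1 (last nonzero row C).
The gcd is 1, so 106 is invertible mod 107. The last nonzero row gives 1·107 − 1·106 = 1, so t = −1. So 106^(−1) ≡ −1 ≡ 106 (mod 107). Verify: 106 · 106 = 11236 ≡ 1 (mod 107). ✓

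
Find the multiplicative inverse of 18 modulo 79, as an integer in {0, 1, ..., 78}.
18^(−1) ≡ 22 (mod 79)

Apply the extended Euclidean algorithm to (79, 18), tracking rows (r, s, t) with s·79 + t·18 = r. Each division r_prev = q·r_cur + r_new produces the new row as (previous row) − q·(current row):
  row A: (79, 1, 0)   [1·79 + 0·18 = 79]
  row B: (18, 0, 1)   [0·79 + 1·18 = 18]
  79 = 4·18 + 7   → row C = row A − 4·row B = (7, 1, −4)   [check: 1·79 − 4·18 = 7]
  18 = 2·7 + 4   → row D = row B − 2·row C = (4, −2, 9)   [check: −2·79 + 9·18 = 4]
  7 = 1·4 + 3   → row E = row C − 1·row D = (3, 3, −13)   [check: 3·79 − 13·18 = 3]
  4 = 1·3 + 1   → row F = row D − 1·row E = (1, −5, 22)   [check: −5·79 + 22·18 = 1]
  3 = 3·1 + 0   → remainder 0, stop. gcd = 1 (last nonzero row F).
The gcd is 1, so 18 is invertible mod 79. The last nonzero row gives −5·79 + 22·18 = 1, so t = 22. So 18^(−1) ≡ 22 (mod 79). Verify: 18 · 22 = 396 ≡ 1 (mod 79). ✓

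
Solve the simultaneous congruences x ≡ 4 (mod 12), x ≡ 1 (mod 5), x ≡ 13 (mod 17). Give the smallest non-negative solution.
The moduli 12, 5, 17 are pairwise coprime, so by the CRT there is a unique solution mod 12·5·17 = 1020.
Solve by successive substitution. Start with x ≡ 4 (mod 12).
  Combine with x ≡ 1 (mod 5): write x = 4 + 12·t and require 4 + 12·t ≡ 1 (mod 5), i.e. 12·t ≡ 1 − 4 ≡ 2 (mod 5). Since 12^(−1) ≡ 3 (mod 5) (12 ≡ 2 (mod 5)), t ≡ 3·2 ≡ 1 (mod 5). So x ≡ 4 + 12·1 = 16 (mod 60).
  Combine with x ≡ 13 (mod 17): write x = 16 + 60·t and require 16 + 60·t ≡ 13 (mod 17), i.e. 60·t ≡ 13 − 16 ≡ 14 (mod 17). Since 60^(−1) ≡ 2 (mod 17) (60 ≡ 9 (mod 17)), t ≡ 2·14 ≡ 11 (mod 17). So x ≡ 16 + 60·11 = 676 (mod 1020).
Unique solution in [0, 1020): x = 676.

Final answer: x ≡ 676 (mod 1020); the representative in [0, 1020) is 676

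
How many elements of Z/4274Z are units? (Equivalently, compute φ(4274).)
An element a ∈ Z/4274Z is a unit iff gcd(a, 4274) = 1, so the number of units is φ(4274). φ is multiplicative, with φ(p^e) = p^e − p^(e−1). Factorise 4274 = 2 · 2137. Then
  φ(4274) = (2 − 1) · (2137 − 1) = 1 · 2136 = 2136.

Final answer: Z/4274Z has φ(4274) = 2136 units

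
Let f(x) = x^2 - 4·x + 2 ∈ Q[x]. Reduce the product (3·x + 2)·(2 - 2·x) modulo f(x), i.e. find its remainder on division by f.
a · b ≡ 16 - 22·x (mod f(x))

First multiply in Q[x] without reducing: a · b = -6·x^2 + 2·x + 4. Now divide by f(x) = x^2 - 4·x + 2, eliminating the leading term at each step:
  leading term -6·x^2: subtract (-6)·f(x) = -6·x^2 + 24·x - 12, leaving 16 - 22·x
The degree is now < 2, so this is the remainder. Hence a · b ≡ 16 - 22·x in Q[x]/(f).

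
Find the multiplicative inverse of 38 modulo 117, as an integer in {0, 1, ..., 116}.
38^(−1) ≡ 77 (mod 117)

Apply the extended Euclidean algorithm to (117, 38), tracking rows (r, s, t) with s·117 + t·38 = r. Each division r_prev = q·r_cur + r_new produces the new row as (previous row) − q·(current row):
  row A: (117, 1, 0)   [1·117 + 0·38 = 117]
  row B: (38, 0, 1)   [0·117 + 1·38 = 38]
  117 = 3·38 + 3   → row C = row A − 3·row B = (3, 1, −3)   [check: 1·117 − 3·38 = 3]
  38 = 12·3 + 2   → row D = row B − 12·row C = (2, −12, 37)   [check: −12·117 + 37·38 = 2]
  3 = 1·2 + 1   → row E = row C − 1·row D = (1, 13, −40)   [check: 13·117 − 40·38 = 1]
  2 = 2·1 + 0   → remainder 0, stop. gcd = 1 (last nonzero row E).
The gcd is 1, so 38 is invertible mod 117. The last nonzero row gives 13·117 − 40·38 = 1, so t = −40. So 38^(−1) ≡ −40 ≡ 77 (mod 117). Verify: 38 · 77 = 2926 ≡ 1 (mod 117). ✓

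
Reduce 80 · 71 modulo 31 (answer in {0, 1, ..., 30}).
Reduce the factors first: 80 ≡ 18, 71 ≡ 9 (mod 31), so 80 · 71 ≡ 18 · 9 (mod 31). 18 · 9 = 162. Dividing by 31: 162 = 5·31 + 7. So (80 · 71) mod 31 = 7.

Final answer: 7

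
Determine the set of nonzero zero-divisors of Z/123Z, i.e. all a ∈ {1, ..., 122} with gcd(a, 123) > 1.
An element a ∈ Z/123Z (with a ≠ 0) is a zero-divisor iff gcd(a, 123) > 1 (because a is a unit precisely when gcd(a, n) = 1, and in Z/nZ every nonzero, non-unit element is a zero-divisor). Scan a = 1, ..., 122 and keep those with gcd(a, 123) > 1:
  gcd(3, 123) = 3, gcd(6, 123) = 3, gcd(9, 123) = 3, gcd(12, 123) = 3, gcd(15, 123) = 3, gcd(18, 123) = 3, gcd(21, 123) = 3, gcd(24, 123) = 3, gcd(27, 123) = 3, gcd(30, 123) = 3, gcd(33, 123) = 3, gcd(36, 123) = 3, gcd(39, 123) = 3, gcd(41, 123) = 41, gcd(42, 123) = 3, gcd(45, 123) = 3, gcd(48, 123) = 3, gcd(51, 123) = 3, gcd(54, 123) = 3, gcd(57, 123) = 3, gcd(60, 123) = 3, gcd(63, 123) = 3, gcd(66, 123) = 3, gcd(69, 123) = 3, gcd(72, 123) = 3, gcd(75, 123) = 3, gcd(78, 123) = 3, gcd(81, 123) = 3, gcd(82, 123) = 41, gcd(84, 123) = 3, gcd(87, 123) = 3, gcd(90, 123) = 3, gcd(93, 123) = 3, gcd(96, 123) = 3, gcd(99, 123) = 3, gcd(102, 123) = 3, gcd(105, 123) = 3, gcd(108, 123) = 3, gcd(111, 123) = 3, gcd(114, 123) = 3, gcd(117, 123) = 3, gcd(120, 123) = 3.
All other a ∈ {1, ..., 122} have gcd(a, 123) = 1 and are units. So the nonzero zero-divisors are exactly the 42 values of a appearing in this scan.

Final answer: nonzero zero-divisors of Z/123Z = {3, 6, 9, 12, 15, 18, 21, 24, 27, 30, 33, 36, 39, 41, 42, 45, 48, 51, 54, 57, 60, 63, 66, 69, 72, 75, 78, 81, 82, 84, 87, 90, 93, 96, 99, 102, 105, 108, 111, 114, 117, 120}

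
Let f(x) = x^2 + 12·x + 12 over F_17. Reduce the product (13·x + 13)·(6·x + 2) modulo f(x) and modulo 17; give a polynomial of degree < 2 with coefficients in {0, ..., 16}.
a · b ≡ x + 8 (mod f(x))

Multiply as integer polynomials: a · b = 78·x^2 + 104·x + 26. Reducing coefficients mod 17: a · b ≡ 10·x^2 + 2·x + 9. Now divide by f(x) = x^2 + 12·x + 12 in F_17[x], eliminating the leading term at each step:
  leading term 10·x^2: subtract (10)·f(x) = 10·x^2 + x + 1, leaving x + 8 (coefficients mod 17)
The degree is now < 2, so this is the remainder. Hence a · b ≡ x + 8 in F_17[x]/(f).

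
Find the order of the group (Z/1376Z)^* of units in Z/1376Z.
|(Z/1376Z)^*| = 672

(Z/1376Z)^* consists of the classes a with gcd(a, 1376) = 1, so its order is φ(1376). φ is multiplicative, with φ(p^e) = p^e − p^(e−1). Factorise 1376 = 2^5 · 43. Then
  φ(1376) = (2^5 − 2^4) · (43 − 1) = 16 · 42 = 672.
Thus |(Z/1376Z)^*| = 672.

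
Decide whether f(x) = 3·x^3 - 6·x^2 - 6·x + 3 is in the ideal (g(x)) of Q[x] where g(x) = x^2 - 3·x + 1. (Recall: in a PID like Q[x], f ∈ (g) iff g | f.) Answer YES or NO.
YES

In Q[x] the ideal (g) consists of all multiples of g, so f ∈ (g) iff g | f, i.e. iff the remainder of f on division by g is 0. Divide f by g (g is monic, so eliminate the leading term of the running remainder at each step):
  leading term 3·x^3: subtract (3·x)·g(x) = 3·x^3 - 9·x^2 + 3·x, leaving 3·x^2 - 9·x + 3
  leading term 3·x^2: subtract (3)·g(x) = 3·x^2 - 9·x + 3, leaving 0
The remainder is 0, so f(x) = g(x) · h(x) with h(x) = 3·x + 3. Hence g | f, i.e. f ∈ (g).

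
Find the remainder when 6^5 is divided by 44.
32

Use repeated squaring. Binary(5) = 101. Walk through the bits of the exponent 5 left-to-right: at each bit after the leading one, square the running value, then multiply by 6 if the bit is 1 (always reducing mod 44):
  bit 1 = 1 (leading): start with 6.
  bit 2 = 0: square 6^2 = 36 (mod 44).
  bit 3 = 1: square 36^2 = 1296 ≡ 20; bit is 1, so multiply 20·6 = 120 ≡ 32 (mod 44).
Final value: 6^5 ≡ 32 (mod 44).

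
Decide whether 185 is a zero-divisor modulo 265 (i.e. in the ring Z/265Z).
gcd(185, 265) = 5 > 1, so 185 is not a unit in Z/265Z. In Z/nZ every nonzero non-unit is a zero-divisor: explicitly, take b = 265/gcd = 53 ≠ 0 (mod 265); then 185·53 = 9805 = 37·265, i.e. 185·53 ≡ 0 (mod 265). So 185 is a zero-divisor.

Final answer: YES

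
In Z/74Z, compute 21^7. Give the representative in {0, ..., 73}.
Use repeated squaring. Binary(7) = 111. Walk through the bits of the exponent 7 left-to-right: at each bit after the leading one, square the running value, then multiply by 21 if the bit is 1 (always reducing mod 74):
  bit 1 = 1 (leading): start with 21.
  bit 2 = 1: square 21^2 = 441 ≡ 71; bit is 1, so multiply 71·21 = 1491 ≡ 11 (mod 74).
  bit 3 = 1: square 11^2 = 121 ≡ 47; bit is 1, so multiply 47·21 = 987 ≡ 25 (mod 74).
Final value: 21^7 ≡ 25 (mod 74).

Final answer: 25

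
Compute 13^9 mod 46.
Use repeated squaring. Binary(9) = 1001. Walk through the bits of the exponent 9 left-to-right: at each bit after the leading one, square the running value, then multiply by 13 if the bit is 1 (always reducing mod 46):
  bit 1 = 1 (leading): start with 13.
  bit 2 = 0: square 13^2 = 169 ≡ 31 (mod 46).
  bit 3 = 0: square 31^2 = 961 ≡ 41 (mod 46).
  bit 4 = 1: square 41^2 = 1681 ≡ 25; bit is 1, so multiply 25·13 = 325 ≡ 3 (mod 46).
Final value: 13^9 ≡ 3 (mod 46).

Final answer: 3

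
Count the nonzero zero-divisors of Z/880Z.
Z/880Z has 559 nonzero zero-divisors

In Z/880Z each nonzero element is either a unit (gcd with 880 is 1) or a zero-divisor (gcd > 1). The number of units is φ(880): factorise 880 = 2^4 · 5 · 11, so φ(880) = (2^4 − 2^3) · (5 − 1) · (11 − 1) = 8 · 4 · 10 = 320. The nonzero elements number 880 − 1 = 879. Hence the nonzero zero-divisors number 879 − 320 = 559.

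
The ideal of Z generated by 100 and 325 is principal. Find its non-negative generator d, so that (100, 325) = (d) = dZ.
(100, 325) = (25); d = 25

In the PID Z, (a, b) is generated by gcd(a, b). Compute gcd(325, 100) with the extended Euclidean algorithm, tracking rows (r, s, t) with s·325 + t·100 = r:
  row A: (325, 1, 0)   [1·325 + 0·100 = 325]
  row B: (100, 0, 1)   [0·325 + 1·100 = 100]
  325 = 3·100 + 25   → row C = row A − 3·row B = (25, 1, −3)   [check: 1·325 − 3·100 = 25]
  100 = 4·25 + 0   → remainder 0, stop. gcd = 25 (last nonzero row C).
So gcd(100, 325) = 25, with Bézout identity 1·325 − 3·100 = 25. Containment (⊇): the Bézout identity exhibits 25 as an element of (100, 325), giving (25) ⊆ (100, 325). Containment (⊆): since 25 | 100 and 25 | 325 (100 = 25·4, 325 = 25·13), every Z-linear combination of 100 and 325 is divisible by 25, so (100, 325) ⊆ (25). Therefore (100, 325) = (25), d = 25.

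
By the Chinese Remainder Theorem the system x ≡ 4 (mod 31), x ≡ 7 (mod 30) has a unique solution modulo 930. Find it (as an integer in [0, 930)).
The moduli 31, 30 are pairwise coprime, so by the CRT there is a unique solution mod 31·30 = 930.
Solve by successive substitution. Start with x ≡ 4 (mod 31).
  Combine with x ≡ 7 (mod 30): write x = 4 + 31·t and require 4 + 31·t ≡ 7 (mod 30), i.e. 31·t ≡ 7 − 4 ≡ 3 (mod 30). Since 31^(−1) ≡ 1 (mod 30) (31 ≡ 1 (mod 30)), t ≡ 1·3 ≡ 3 (mod 30). So x ≡ 4 + 31·3 = 97 (mod 930).
Unique solution in [0, 930): x = 97.

Final answer: x ≡ 97 (mod 930); the representative in [0, 930) is 97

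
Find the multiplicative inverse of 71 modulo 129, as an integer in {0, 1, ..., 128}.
Apply the extended Euclidean algorithm to (129, 71), tracking rows (r, s, t) with s·129 + t·71 = r. Each division r_prev = q·r_cur + r_new produces the new row as (previous row) − q·(current row):
  row A: (129, 1, 0)   [1·129 + 0·71 = 129]
  row B: (71, 0, 1)   [0·129 + 1·71 = 71]
  129 = 1·71 + 58   → row C = row A − 1·row B = (58, 1, −1)   [check: 1·129 − 1·71 = 58]
  71 = 1·58 + 13   → row D = row B − 1·row C = (13, −1, 2)   [check: −1·129 + 2·71 = 13]
  58 = 4·13 + 6   → row E = row C − 4·row D = (6, 5, −9)   [check: 5·129 − 9·71 = 6]
  13 = 2·6 + 1   → row F = row D − 2·row E = (1, −11, 20)   [check: −11·129 + 20·71 = 1]
  6 = 6·1 + 0   → remainder 0, stop. gcd = 1 (last nonzero row F).
The gcd is 1, so 71 is invertible mod 129. The last nonzero row gives −11·129 + 20·71 = 1, so t = 20. So 71^(−1) ≡ 20 (mod 129). Verify: 71 · 20 = 1420 ≡ 1 (mod 129). ✓

Final answer: 71^(−1) ≡ 20 (mod 129)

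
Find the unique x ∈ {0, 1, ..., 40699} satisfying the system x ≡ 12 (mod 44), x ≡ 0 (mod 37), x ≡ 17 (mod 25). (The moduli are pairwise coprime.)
x ≡ 33892 (mod 40700); the representative in [0, 40700) is 33892

The moduli 44, 37, 25 are pairwise coprime, so by the CRT there is a unique solution mod 44·37·25 = 40700.
Solve by successive substitution. Start with x ≡ 12 (mod 44).
  Combine with x ≡ 0 (mod 37): write x = 12 + 44·t and require 12 + 44·t ≡ 0 (mod 37), i.e. 44·t ≡ 0 − 12 ≡ 25 (mod 37). Since 44^(−1) ≡ 16 (mod 37) (44 ≡ 7 (mod 37)), t ≡ 16·25 ≡ 30 (mod 37). So x ≡ 12 + 44·30 = 1332 (mod 1628).
  Combine with x ≡ 17 (mod 25): write x = 1332 + 1628·t and require 1332 + 1628·t ≡ 17 (mod 25), i.e. 1628·t ≡ 17 − 1332 ≡ 10 (mod 25). Since 1628^(−1) ≡ 17 (mod 25) (1628 ≡ 3 (mod 25)), t ≡ 17·10 ≡ 20 (mod 25). So x ≡ 1332 + 1628·20 = 33892 (mod 40700).
Unique solution in [0, 40700): x = 33892.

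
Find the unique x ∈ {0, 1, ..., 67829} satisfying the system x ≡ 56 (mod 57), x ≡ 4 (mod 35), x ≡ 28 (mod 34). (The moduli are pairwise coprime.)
The moduli 57, 35, 34 are pairwise coprime, so by the CRT there is a unique solution mod 57·35·34 = 67830.
Solve by successive substitution. Start with x ≡ 56 (mod 57).
  Combine with x ≡ 4 (mod 35): write x = 56 + 57·t and require 56 + 57·t ≡ 4 (mod 35), i.e. 57·t ≡ 4 − 56 ≡ 18 (mod 35). Since 57^(−1) ≡ 8 (mod 35) (57 ≡ 22 (mod 35)), t ≡ 8·18 ≡ 4 (mod 35). So x ≡ 56 + 57·4 = 284 (mod 1995).
  Combine with x ≡ 28 (mod 34): write x = 284 + 1995·t and require 284 + 1995·t ≡ 28 (mod 34), i.e. 1995·t ≡ 28 − 284 ≡ 16 (mod 34). Since 1995^(−1) ≡ 3 (mod 34) (1995 ≡ 23 (mod 34)), t ≡ 3·16 ≡ 14 (mod 34). So x ≡ 284 + 1995·14 = 28214 (mod 67830).
Unique solution in [0, 67830): x = 28214.

Final answer: x ≡ 28214 (mod 67830); the representative in [0, 67830) is 28214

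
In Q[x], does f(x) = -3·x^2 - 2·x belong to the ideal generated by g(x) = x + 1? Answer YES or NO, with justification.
In Q[x] the ideal (g) consists of all multiples of g, so f ∈ (g) iff g | f, i.e. iff the remainder of f on division by g is 0. Divide f by g (g is monic, so eliminate the leading term of the running remainder at each step):
  leading term -3·x^2: subtract (-3·x)·g(x) = -3·x^2 - 3·x, leaving x
  leading term x: subtract (1)·g(x) = x + 1, leaving -1
The remainder r(x) = -1 ≠ 0 (and deg r < deg g), so g ∤ f, i.e. f ∉ (g).

Final answer: NO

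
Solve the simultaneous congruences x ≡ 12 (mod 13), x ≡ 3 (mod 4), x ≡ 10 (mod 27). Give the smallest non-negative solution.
The moduli 13, 4, 27 are pairwise coprime, so by the CRT there is a unique solution mod 13·4·27 = 1404.
Solve by successive substitution. Start with x ≡ 12 (mod 13).
  Combine with x ≡ 3 (mod 4): write x = 12 + 13·t and require 12 + 13·t ≡ 3 (mod 4), i.e. 13·t ≡ 3 − 12 ≡ 3 (mod 4). Since 13^(−1) ≡ 1 (mod 4) (13 ≡ 1 (mod 4)), t ≡ 1·3 ≡ 3 (mod 4). So x ≡ 12 + 13·3 = 51 (mod 52).
  Combine with x ≡ 10 (mod 27): write x = 51 + 52·t and require 51 + 52·t ≡ 10 (mod 27), i.e. 52·t ≡ 10 − 51 ≡ 13 (mod 27). Since 52^(−1) ≡ 13 (mod 27) (52 ≡ 25 (mod 27)), t ≡ 13·13 ≡ 7 (mod 27). So x ≡ 51 + 52·7 = 415 (mod 1404).
Unique solution in [0, 1404): x = 415.

Final answer: x ≡ 415 (mod 1404); the representative in [0, 1404) is 415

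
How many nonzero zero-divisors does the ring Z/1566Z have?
In Z/1566Z each nonzero element is either a unit (gcd with 1566 is 1) or a zero-divisor (gcd > 1). The number of units is φ(1566): factorise 1566 = 2 · 3^3 · 29, so φ(1566) = (2 − 1) · (3^3 − 3^2) · (29 − 1) = 1 · 18 · 28 = 504. The nonzero elements number 1566 − 1 = 1565. Hence the nonzero zero-divisors number 1565 − 504 = 1061.

Final answer: Z/1566Z has 1061 nonzero zero-divisors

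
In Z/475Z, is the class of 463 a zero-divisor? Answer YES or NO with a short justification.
gcd(463, 475) = 1, so 463 is a unit in Z/475Z (it has a multiplicative inverse). A unit cannot be a zero-divisor: if 463·b ≡ 0 then multiplying both sides by 463^(−1) gives b ≡ 0. So 463 is not a zero-divisor.

Final answer: NO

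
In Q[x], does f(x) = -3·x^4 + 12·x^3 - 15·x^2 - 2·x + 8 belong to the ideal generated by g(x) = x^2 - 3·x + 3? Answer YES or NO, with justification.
In Q[x] the ideal (g) consists of all multiples of g, so f ∈ (g) iff g | f, i.e. iff the remainder of f on division by g is 0. Divide f by g (g is monic, so eliminate the leading term of the running remainder at each step):
  leading term -3·x^4: subtract (-3·x^2)·g(x) = -3·x^4 + 9·x^3 - 9·x^2, leaving 3·x^3 - 6·x^2 - 2·x + 8
  leading term 3·x^3: subtract (3·x)·g(x) = 3·x^3 - 9·x^2 + 9·x, leaving 3·x^2 - 11·x + 8
  leading term 3·x^2: subtract (3)·g(x) = 3·x^2 - 9·x + 9, leaving -2·x - 1
The remainder r(x) = -2·x - 1 ≠ 0 (and deg r < deg g), so g ∤ f, i.e. f ∉ (g).

Final answer: NO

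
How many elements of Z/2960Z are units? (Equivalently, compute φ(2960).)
Z/2960Z has φ(2960) = 1152 units

An element a ∈ Z/2960Z is a unit iff gcd(a, 2960) = 1, so the number of units is φ(2960). φ is multiplicative, with φ(p^e) = p^e − p^(e−1). Factorise 2960 = 2^4 · 5 · 37. Then
  φ(2960) = (2^4 − 2^3) · (5 − 1) · (37 − 1) = 8 · 4 · 36 = 1152.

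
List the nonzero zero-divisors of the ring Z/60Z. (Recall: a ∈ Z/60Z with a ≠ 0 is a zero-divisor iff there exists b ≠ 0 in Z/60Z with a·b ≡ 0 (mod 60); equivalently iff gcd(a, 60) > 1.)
An element a ∈ Z/60Z (with a ≠ 0) is a zero-divisor iff gcd(a, 60) > 1 (because a is a unit precisely when gcd(a, n) = 1, and in Z/nZ every nonzero, non-unit element is a zero-divisor). Scan a = 1, ..., 59 and keep those with gcd(a, 60) > 1:
  gcd(2, 60) = 2, gcd(3, 60) = 3, gcd(4, 60) = 4, gcd(5, 60) = 5, gcd(6, 60) = 6, gcd(8, 60) = 4, gcd(9, 60) = 3, gcd(10, 60) = 10, gcd(12, 60) = 12, gcd(14, 60) = 2, gcd(15, 60) = 15, gcd(16, 60) = 4, gcd(18, 60) = 6, gcd(20, 60) = 20, gcd(21, 60) = 3, gcd(22, 60) = 2, gcd(24, 60) = 12, gcd(25, 60) = 5, gcd(26, 60) = 2, gcd(27, 60) = 3, gcd(28, 60) = 4, gcd(30, 60) = 30, gcd(32, 60) = 4, gcd(33, 60) = 3, gcd(34, 60) = 2, gcd(35, 60) = 5, gcd(36, 60) = 12, gcd(38, 60) = 2, gcd(39, 60) = 3, gcd(40, 60) = 20, gcd(42, 60) = 6, gcd(44, 60) = 4, gcd(45, 60) = 15, gcd(46, 60) = 2, gcd(48, 60) = 12, gcd(50, 60) = 10, gcd(51, 60) = 3, gcd(52, 60) = 4, gcd(54, 60) = 6, gcd(55, 60) = 5, gcd(56, 60) = 4, gcd(57, 60) = 3, gcd(58, 60) = 2.
All other a ∈ {1, ..., 59} have gcd(a, 60) = 1 and are units. So the nonzero zero-divisors are exactly the 43 values of a appearing in this scan.

Final answer: nonzero zero-divisors of Z/60Z = {2, 3, 4, 5, 6, 8, 9, 10, 12, 14, 15, 16, 18, 20, 21, 22, 24, 25, 26, 27, 28, 30, 32, 33, 34, 35, 36, 38, 39, 40, 42, 44, 45, 46, 48, 50, 51, 52, 54, 55, 56, 57, 58}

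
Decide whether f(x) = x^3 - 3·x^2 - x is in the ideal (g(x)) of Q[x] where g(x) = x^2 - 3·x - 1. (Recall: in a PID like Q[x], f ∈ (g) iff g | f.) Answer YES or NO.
YES

In Q[x] the ideal (g) consists of all multiples of g, so f ∈ (g) iff g | f, i.e. iff the remainder of f on division by g is 0. Divide f by g (g is monic, so eliminate the leading term of the running remainder at each step):
  leading term x^3: subtract (x)·g(x) = x^3 - 3·x^2 - x, leaving 0
The remainder is 0, so f(x) = g(x) · h(x) with h(x) = x. Hence g | f, i.e. f ∈ (g).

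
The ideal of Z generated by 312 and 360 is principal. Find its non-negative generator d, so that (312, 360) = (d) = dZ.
In the PID Z, (a, b) is generated by gcd(a, b). Compute gcd(360, 312) with the extended Euclidean algorithm, tracking rows (r, s, t) with s·360 + t·312 = r:
  row A: (360, 1, 0)   [1·360 + 0·312 = 360]
  row B: (312, 0, 1)   [0·360 + 1·312 = 312]
  360 = 1·312 + 48   → row C = row A − 1·row B = (48, 1, −1)   [check: 1·360 − 1·312 = 48]
  312 = 6·48 + 24   → row D = row B − 6·row C = (24, −6, 7)   [check: −6·360 + 7·312 = 24]
  48 = 2·24 + 0   → remainder 0, stop. gcd = 24 (last nonzero row D).
So gcd(312, 360) = 24, with Bézout identity −6·360 + 7·312 = 24. Containment (⊇): the Bézout identity exhibits 24 as an element of (312, 360), giving (24) ⊆ (312, 360). Containment (⊆): since 24 | 312 and 24 | 360 (312 = 24·13, 360 = 24·15), every Z-linear combination of 312 and 360 is divisible by 24, so (312, 360) ⊆ (24). Therefore (312, 360) = (24), d = 24.

Final answer: (312, 360) = (24); d = 24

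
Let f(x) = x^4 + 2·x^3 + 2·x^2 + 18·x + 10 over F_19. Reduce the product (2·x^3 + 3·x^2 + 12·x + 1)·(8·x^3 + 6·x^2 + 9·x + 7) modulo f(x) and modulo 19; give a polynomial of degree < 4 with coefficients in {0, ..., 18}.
a · b ≡ 2·x^3 + 4·x^2 + 12·x + 18 (mod f(x))

Multiply as integer polynomials: a · b = 16·x^6 + 36·x^5 + 132·x^4 + 121·x^3 + 135·x^2 + 93·x + 7. Reducing coefficients mod 19: a · b ≡ 16·x^6 + 17·x^5 + 18·x^4 + 7·x^3 + 2·x^2 + 17·x + 7. Now divide by f(x) = x^4 + 2·x^3 + 2·x^2 + 18·x + 10 in F_19[x], eliminating the leading term at each step:
  leading term 16·x^6: subtract (16·x^2)·f(x) = 16·x^6 + 13·x^5 + 13·x^4 + 3·x^3 + 8·x^2, leaving 4·x^5 + 5·x^4 + 4·x^3 + 13·x^2 + 17·x + 7 (coefficients mod 19)
  leading term 4·x^5: subtract (4·x)·f(x) = 4·x^5 + 8·x^4 + 8·x^3 + 15·x^2 + 2·x, leaving 16·x^4 + 15·x^3 + 17·x^2 + 15·x + 7 (coefficients mod 19)
  leading term 16·x^4: subtract (16)·f(x) = 16·x^4 + 13·x^3 + 13·x^2 + 3·x + 8, leaving 2·x^3 + 4·x^2 + 12·x + 18 (coefficients mod 19)
The degree is now < 4, so this is the remainder. Hence a · b ≡ 2·x^3 + 4·x^2 + 12·x + 18 in F_19[x]/(f).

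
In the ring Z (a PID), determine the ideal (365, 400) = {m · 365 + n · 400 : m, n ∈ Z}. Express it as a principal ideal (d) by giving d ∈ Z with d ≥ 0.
(365, 400) = (5); d = 5

In the PID Z, (a, b) is generated by gcd(a, b). Compute gcd(400, 365) with the extended Euclidean algorithm, tracking rows (r, s, t) with s·400 + t·365 = r:
  row A: (400, 1, 0)   [1·400 + 0·365 = 400]
  row B: (365, 0, 1)   [0·400 + 1·365 = 365]
  400 = 1·365 + 35   → row C = row A − 1·row B = (35, 1, −1)   [check: 1·400 − 1·365 = 35]
  365 = 10·35 + 15   → row D = row B − 10·row C = (15, −10, 11)   [check: −10·400 + 11·365 = 15]
  35 = 2·15 + 5   → row E = row C − 2·row D = (5, 21, −23)   [check: 21·400 − 23·365 = 5]
  15 = 3·5 + 0   → remainder 0, stop. gcd = 5 (last nonzero row E).
So gcd(365, 400) = 5, with Bézout identity 21·400 − 23·365 = 5. Containment (⊇): the Bézout identity exhibits 5 as an element of (365, 400), giving (5) ⊆ (365, 400). Containment (⊆): since 5 | 365 and 5 | 400 (365 = 5·73, 400 = 5·80), every Z-linear combination of 365 and 400 is divisible by 5, so (365, 400) ⊆ (5). Therefore (365, 400) = (5), d = 5.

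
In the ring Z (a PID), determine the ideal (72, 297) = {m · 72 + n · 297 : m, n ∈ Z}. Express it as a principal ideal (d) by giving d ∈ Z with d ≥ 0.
In the PID Z, (a, b) is generated by gcd(a, b). Compute gcd(297, 72) with the extended Euclidean algorithm, tracking rows (r, s, t) with s·297 + t·72 = r:
  row A: (297, 1, 0)   [1·297 + 0·72 = 297]
  row B: (72, 0, 1)   [0·297 + 1·72 = 72]
  297 = 4·72 + 9   → row C = row A − 4·row B = (9, 1, −4)   [check: 1·297 − 4·72 = 9]
  72 = 8·9 + 0   → remainder 0, stop. gcd = 9 (last nonzero row C).
So gcd(72, 297) = 9, with Bézout identity 1·297 − 4·72 = 9. Containment (⊇): the Bézout identity exhibits 9 as an element of (72, 297), giving (9) ⊆ (72, 297). Containment (⊆): since 9 | 72 and 9 | 297 (72 = 9·8, 297 = 9·33), every Z-linear combination of 72 and 297 is divisible by 9, so (72, 297) ⊆ (9). Therefore (72, 297) = (9), d = 9.

Final answer: (72, 297) = (9); d = 9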